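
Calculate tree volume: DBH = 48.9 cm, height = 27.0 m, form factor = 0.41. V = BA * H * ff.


(D/200)^2 = (48.9/200)^2 = 0.2445^2 = 0.05978025
BA = 3.141593 * 0.05978025 = 0.187805 m^2
V = 0.187805 * 27.0 * 0.41 = 2.07900 ≈ 2.079 m^3

2.079 m^3


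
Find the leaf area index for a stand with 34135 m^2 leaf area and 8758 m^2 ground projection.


LAI = 34135 / 8758 = 3.8976 ≈ 3.90

3.90


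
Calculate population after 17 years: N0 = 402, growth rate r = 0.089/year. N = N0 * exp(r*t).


r*t = 0.089 * 17 = 1.513
exp(1.513) = 4.54033
N = 402 * 4.54033 = 1825.21 ≈ 1825

1825


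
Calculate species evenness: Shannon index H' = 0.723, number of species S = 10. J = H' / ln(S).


ln(10) = 2.30259
J = H' / ln(S) = 0.723 / 2.30259 = 0.313994 ≈ 0.3140

0.3140


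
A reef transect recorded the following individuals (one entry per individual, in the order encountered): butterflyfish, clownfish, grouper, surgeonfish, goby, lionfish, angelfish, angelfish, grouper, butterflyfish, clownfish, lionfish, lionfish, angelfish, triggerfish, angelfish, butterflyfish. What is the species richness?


Total individuals logged = 17
Distinct species (count of individuals): butterflyfish (3), clownfish (2), grouper (2), surgeonfish (1), goby (1), lionfish (3), angelfish (4), triggerfish (1)
Species richness = number of distinct species = 8

8


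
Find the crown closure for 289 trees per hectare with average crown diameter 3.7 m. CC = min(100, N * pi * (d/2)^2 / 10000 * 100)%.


(d/2)^2 = (3.7/2)^2 = 1.85^2 = 3.4225
Crown area = 3.141593 * 3.4225 = 10.7521 m^2
N * area / 10000 * 100 = 289 * 10.7521 / 10000 * 100 = 31.0736
CC = min(100, 31.0736) = 31.0736 ≈ 31.1%

31.1%


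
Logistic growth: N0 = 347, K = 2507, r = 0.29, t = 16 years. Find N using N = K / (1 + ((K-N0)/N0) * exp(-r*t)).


(K - N0)/N0 = (2507 - 347)/347 = 2160/347 = 6.22478
r*t = 0.29 * 16 = 4.64; exp(-4.64) = 0.00965770
6.22478 * 0.00965770 = 0.0601171
1 + 0.0601171 = 1.06012
N = 2507 / 1.06012 = 2364.83 ≈ 2365

2365


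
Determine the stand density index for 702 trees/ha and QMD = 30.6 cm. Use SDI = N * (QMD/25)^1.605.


QMD/25 = 30.6/25 = 1.224
(1.224)^1.605 = exp(1.605 * ln(1.224)) = exp(1.605 * 0.202124) = exp(0.324409) = 1.38321
SDI = 702 * 1.38321 = 971.013 ≈ 971

971


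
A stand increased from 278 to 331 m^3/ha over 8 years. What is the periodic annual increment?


PAI = (V2 - V1) / period = (331 - 278) / 8 = 53 / 8 = 6.6250 ≈ 6.63 m^3/ha/yr

6.63 m^3/ha/yr


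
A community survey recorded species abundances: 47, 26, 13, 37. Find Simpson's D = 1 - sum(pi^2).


Total N = 47 + 26 + 13 + 37 = 123
Per-species terms:
  p = 47/123 = 0.382114; p^2 = 0.382114^2 = 0.146011
  p = 26/123 = 0.211382; p^2 = 0.211382^2 = 0.044682
  p = 13/123 = 0.105691; p^2 = 0.105691^2 = 0.011171
  p = 37/123 = 0.300813; p^2 = 0.300813^2 = 0.090488
sum(p^2) = 0.146011 + 0.044682 + 0.011171 + 0.090488 = 0.292352
D = 1 - 0.292352 = 0.707648 ≈ 0.7076

0.7076


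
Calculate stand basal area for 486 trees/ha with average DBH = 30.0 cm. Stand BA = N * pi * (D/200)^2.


(D/200)^2 = (30.0/200)^2 = 0.15^2 = 0.0225
Individual BA = 3.141593 * 0.0225 = 0.0706858 m^2
Stand BA = 486 * 0.0706858 = 34.3533 ≈ 34.35 m^2/ha

34.35 m^2/ha


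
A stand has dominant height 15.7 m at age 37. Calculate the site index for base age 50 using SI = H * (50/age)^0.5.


50/37 = 1.35135
(1.35135)^0.5 = 1.16248
SI = 15.7 * 1.16248 = 18.2509 ≈ 18.3 m

18.3 m


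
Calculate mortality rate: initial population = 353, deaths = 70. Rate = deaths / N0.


Mortality rate = 70 / 353 = 0.198300 ≈ 0.1983

0.1983


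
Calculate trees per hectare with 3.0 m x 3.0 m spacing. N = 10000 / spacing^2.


N = 10000 / 3.0^2 = 10000 / 9 = 1111.11 ≈ 1111 trees/ha

1111 trees/ha


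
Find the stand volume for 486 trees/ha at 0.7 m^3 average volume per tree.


V_stand = 486 * 0.7 = 340.2 m^3/ha

340.2 m^3/ha


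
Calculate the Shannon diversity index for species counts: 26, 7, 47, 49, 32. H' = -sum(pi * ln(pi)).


Total N = 26 + 7 + 47 + 49 + 32 = 161
Per-species terms:
  p = 26/161 = 0.161491; ln(p) = -1.823306; p*ln(p) = 0.161491 * (-1.823306) = -0.294448
  p = 7/161 = 0.043478; ln(p) = -3.135500; p*ln(p) = 0.043478 * (-3.135500) = -0.136325
  p = 47/161 = 0.291925; ln(p) = -1.231258; p*ln(p) = 0.291925 * (-1.231258) = -0.359435
  p = 49/161 = 0.304348; ln(p) = -1.189583; p*ln(p) = 0.304348 * (-1.189583) = -0.362047
  p = 32/161 = 0.198758; ln(p) = -1.615667; p*ln(p) = 0.198758 * (-1.615667) = -0.321127
sum(p*ln(p)) = (-0.294448) + (-0.136325) + (-0.359435) + (-0.362047) + (-0.321127) = -1.473382
H' = -(-1.473382) = 1.473382 ≈ 1.4734

1.4734


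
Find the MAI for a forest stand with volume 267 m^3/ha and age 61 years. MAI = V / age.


MAI = 267 / 61 = 4.3770 ≈ 4.38 m^3/ha/yr

4.38 m^3/ha/yr


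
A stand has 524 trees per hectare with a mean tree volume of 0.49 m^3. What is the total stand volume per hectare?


V_stand = 524 * 0.49 = 256.76 ≈ 256.8 m^3/ha

256.8 m^3/ha


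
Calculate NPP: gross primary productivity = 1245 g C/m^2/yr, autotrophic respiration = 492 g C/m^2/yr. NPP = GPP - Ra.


NPP = GPP - Ra = 1245 - 492 = 753 g C/m^2/yr

753 g C/m^2/yr


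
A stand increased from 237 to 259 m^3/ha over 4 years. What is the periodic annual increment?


PAI = (V2 - V1) / period = (259 - 237) / 4 = 22 / 4 = 5.50 m^3/ha/yr

5.50 m^3/ha/yr


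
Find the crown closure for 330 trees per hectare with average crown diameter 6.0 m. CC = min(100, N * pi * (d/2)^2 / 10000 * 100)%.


(d/2)^2 = (6.0/2)^2 = 3^2 = 9
Crown area = 3.141593 * 9 = 28.2743 m^2
N * area / 10000 * 100 = 330 * 28.2743 / 10000 * 100 = 93.3052
CC = min(100, 93.3052) = 93.3052 ≈ 93.3%

93.3%


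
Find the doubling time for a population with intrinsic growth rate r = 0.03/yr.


td = ln(2) / 0.03 = 0.693147 / 0.03 = 23.1049 ≈ 23.1 years

23.1 years


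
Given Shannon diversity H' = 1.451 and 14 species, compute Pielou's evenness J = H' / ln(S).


ln(14) = 2.63906
J = H' / ln(S) = 1.451 / 2.63906 = 0.549817 ≈ 0.5498

0.5498


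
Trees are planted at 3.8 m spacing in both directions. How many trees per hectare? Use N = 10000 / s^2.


N = 10000 / 3.8^2 = 10000 / 14.44 = 692.521 ≈ 693 trees/ha

693 trees/ha


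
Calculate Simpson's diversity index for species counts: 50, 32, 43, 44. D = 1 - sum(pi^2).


Total N = 50 + 32 + 43 + 44 = 169
Per-species terms:
  p = 50/169 = 0.295858; p^2 = 0.295858^2 = 0.087532
  p = 32/169 = 0.189349; p^2 = 0.189349^2 = 0.035853
  p = 43/169 = 0.254438; p^2 = 0.254438^2 = 0.064739
  p = 44/169 = 0.260355; p^2 = 0.260355^2 = 0.067785
sum(p^2) = 0.087532 + 0.035853 + 0.064739 + 0.067785 = 0.255909
D = 1 - 0.255909 = 0.744091 ≈ 0.7441

0.7441


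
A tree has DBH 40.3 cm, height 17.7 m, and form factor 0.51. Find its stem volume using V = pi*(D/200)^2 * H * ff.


(D/200)^2 = (40.3/200)^2 = 0.2015^2 = 0.04060225
BA = 3.141593 * 0.04060225 = 0.127556 m^2
V = 0.127556 * 17.7 * 0.51 = 1.15145 ≈ 1.151 m^3

1.151 m^3


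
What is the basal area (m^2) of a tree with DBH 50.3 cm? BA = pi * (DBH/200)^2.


D/200 = 50.3/200 = 0.2515 m
(D/200)^2 = 0.2515^2 = 0.06325225
BA = 3.141593 * 0.06325225 = 0.198713 ≈ 0.1987 m^2

0.1987 m^2


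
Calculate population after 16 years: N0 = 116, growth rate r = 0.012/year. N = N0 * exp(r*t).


r*t = 0.012 * 16 = 0.192
exp(0.192) = 1.21167
N = 116 * 1.21167 = 140.554 ≈ 141

141


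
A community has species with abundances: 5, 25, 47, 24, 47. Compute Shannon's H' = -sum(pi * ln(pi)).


Total N = 5 + 25 + 47 + 24 + 47 = 148
Per-species terms:
  p = 5/148 = 0.033784; ln(p) = -3.387768; p*ln(p) = 0.033784 * (-3.387768) = -0.114452
  p = 25/148 = 0.168919; ln(p) = -1.778336; p*ln(p) = 0.168919 * (-1.778336) = -0.300395
  p = 47/148 = 0.317568; ln(p) = -1.147063; p*ln(p) = 0.317568 * (-1.147063) = -0.364271
  p = 24/148 = 0.162162; ln(p) = -1.819159; p*ln(p) = 0.162162 * (-1.819159) = -0.294998
  p = 47/148 = 0.317568; ln(p) = -1.147063; p*ln(p) = 0.317568 * (-1.147063) = -0.364271
sum(p*ln(p)) = (-0.114452) + (-0.300395) + (-0.364271) + (-0.294998) + (-0.364271) = -1.438387
H' = -(-1.438387) = 1.438387 ≈ 1.4384

1.4384


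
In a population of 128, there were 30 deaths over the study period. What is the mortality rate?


Mortality rate = 30 / 128 = 0.234375 ≈ 0.2344

0.2344


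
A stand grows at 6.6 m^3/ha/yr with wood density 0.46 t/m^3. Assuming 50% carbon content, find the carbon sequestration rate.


C = 6.6 * 0.46 * 0.5 = 1.518 ≈ 1.52 t C/ha/yr

1.52 t C/ha/yr


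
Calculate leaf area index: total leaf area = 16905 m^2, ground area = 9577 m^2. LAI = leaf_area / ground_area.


LAI = 16905 / 9577 = 1.7652 ≈ 1.77

1.77


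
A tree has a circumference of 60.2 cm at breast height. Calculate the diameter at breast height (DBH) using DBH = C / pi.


DBH = C / pi = 60.2 / 3.141593 = 19.1623 ≈ 19.16 cm

19.16 cm


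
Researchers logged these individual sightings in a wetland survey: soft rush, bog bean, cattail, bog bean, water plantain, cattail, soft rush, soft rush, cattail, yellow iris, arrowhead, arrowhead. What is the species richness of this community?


Total individuals logged = 12
Distinct species (count of individuals): soft rush (3), bog bean (2), cattail (3), water plantain (1), yellow iris (1), arrowhead (2)
Species richness = number of distinct species = 6

6


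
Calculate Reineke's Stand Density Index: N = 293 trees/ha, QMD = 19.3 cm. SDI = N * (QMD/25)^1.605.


QMD/25 = 19.3/25 = 0.772
(0.772)^1.605 = exp(1.605 * ln(0.772)) = exp(1.605 * (-0.258771)) = exp(-0.415327) = 0.660124
SDI = 293 * 0.660124 = 193.416 ≈ 193

193


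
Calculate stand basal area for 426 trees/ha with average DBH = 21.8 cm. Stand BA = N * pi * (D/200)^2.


(D/200)^2 = (21.8/200)^2 = 0.109^2 = 0.011881
Individual BA = 3.141593 * 0.011881 = 0.0373253 m^2
Stand BA = 426 * 0.0373253 = 15.9006 ≈ 15.90 m^2/ha

15.90 m^2/ha


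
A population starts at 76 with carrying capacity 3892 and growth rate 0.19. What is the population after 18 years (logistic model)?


(K - N0)/N0 = (3892 - 76)/76 = 3816/76 = 50.2105
r*t = 0.19 * 18 = 3.42; exp(-3.42) = 0.0327124
50.2105 * 0.0327124 = 1.64251
1 + 1.64251 = 2.64251
N = 3892 / 2.64251 = 1472.84 ≈ 1473

1473


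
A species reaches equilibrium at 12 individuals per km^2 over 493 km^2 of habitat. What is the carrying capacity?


K = 12 * 493 = 5916 individuals

5916 individuals


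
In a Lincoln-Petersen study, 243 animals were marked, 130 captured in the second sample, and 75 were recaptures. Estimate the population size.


N = M * C / R = 243 * 130 / 75 = 31590 / 75 = 421.20 ≈ 421

421 individuals


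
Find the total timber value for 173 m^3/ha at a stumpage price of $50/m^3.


Value = 173 * 50 = $8650/ha

$8650/ha


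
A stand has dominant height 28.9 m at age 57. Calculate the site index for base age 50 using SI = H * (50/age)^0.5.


50/57 = 0.877193
(0.877193)^0.5 = 0.936586
SI = 28.9 * 0.936586 = 27.0673 ≈ 27.1 m

27.1 m


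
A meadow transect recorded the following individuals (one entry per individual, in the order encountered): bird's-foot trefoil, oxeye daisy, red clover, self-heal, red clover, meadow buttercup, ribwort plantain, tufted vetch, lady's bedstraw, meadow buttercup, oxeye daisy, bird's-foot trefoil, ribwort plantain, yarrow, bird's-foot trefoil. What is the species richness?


Total individuals logged = 15
Distinct species (count of individuals): bird's-foot trefoil (3), oxeye daisy (2), red clover (2), self-heal (1), meadow buttercup (2), ribwort plantain (2), tufted vetch (1), lady's bedstraw (1), yarrow (1)
Species richness = number of distinct species = 9

9


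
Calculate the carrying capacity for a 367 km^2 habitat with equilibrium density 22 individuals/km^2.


K = 22 * 367 = 8074 individuals

8074 individuals


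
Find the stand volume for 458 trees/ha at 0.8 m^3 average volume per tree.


V_stand = 458 * 0.8 = 366.4 m^3/ha

366.4 m^3/ha


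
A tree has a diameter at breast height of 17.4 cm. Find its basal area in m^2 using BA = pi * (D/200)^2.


D/200 = 17.4/200 = 0.087 m
(D/200)^2 = 0.087^2 = 0.007569
BA = 3.141593 * 0.007569 = 0.0237787 ≈ 0.0238 m^2

0.0238 m^2


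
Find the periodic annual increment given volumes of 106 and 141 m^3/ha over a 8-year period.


PAI = (V2 - V1) / period = (141 - 106) / 8 = 35 / 8 = 4.3750 ≈ 4.38 m^3/ha/yr

4.38 m^3/ha/yr


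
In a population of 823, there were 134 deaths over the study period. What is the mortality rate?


Mortality rate = 134 / 823 = 0.162819 ≈ 0.1628

0.1628


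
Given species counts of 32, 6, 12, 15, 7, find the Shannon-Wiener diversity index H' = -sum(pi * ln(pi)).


Total N = 32 + 6 + 12 + 15 + 7 = 72
Per-species terms:
  p = 32/72 = 0.444444; ln(p) = -0.810931; p*ln(p) = 0.444444 * (-0.810931) = -0.360413
  p = 6/72 = 0.083333; ln(p) = -2.484911; p*ln(p) = 0.083333 * (-2.484911) = -0.207075
  p = 12/72 = 0.166667; ln(p) = -1.791757; p*ln(p) = 0.166667 * (-1.791757) = -0.298627
  p = 15/72 = 0.208333; ln(p) = -1.568618; p*ln(p) = 0.208333 * (-1.568618) = -0.326795
  p = 7/72 = 0.097222; ln(p) = -2.330758; p*ln(p) = 0.097222 * (-2.330758) = -0.226601
sum(p*ln(p)) = (-0.360413) + (-0.207075) + (-0.298627) + (-0.326795) + (-0.226601) = -1.419511
H' = -(-1.419511) = 1.419511 ≈ 1.4195

1.4195


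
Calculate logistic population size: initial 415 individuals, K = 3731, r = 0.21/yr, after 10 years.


(K - N0)/N0 = (3731 - 415)/415 = 3316/415 = 7.99036
r*t = 0.21 * 10 = 2.1; exp(-2.1) = 0.122456
7.99036 * 0.122456 = 0.978468
1 + 0.978468 = 1.97847
N = 3731 / 1.97847 = 1885.80 ≈ 1886

1886


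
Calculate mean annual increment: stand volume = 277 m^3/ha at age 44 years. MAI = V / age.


MAI = 277 / 44 = 6.2955 ≈ 6.30 m^3/ha/yr

6.30 m^3/ha/yr


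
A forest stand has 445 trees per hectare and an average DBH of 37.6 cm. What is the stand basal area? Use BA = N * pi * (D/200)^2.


(D/200)^2 = (37.6/200)^2 = 0.188^2 = 0.035344
Individual BA = 3.141593 * 0.035344 = 0.111036 m^2
Stand BA = 445 * 0.111036 = 49.4110 ≈ 49.41 m^2/ha

49.41 m^2/ha


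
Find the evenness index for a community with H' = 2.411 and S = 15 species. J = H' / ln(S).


ln(15) = 2.70805
J = H' / ln(S) = 2.411 / 2.70805 = 0.890309 ≈ 0.8903

0.8903


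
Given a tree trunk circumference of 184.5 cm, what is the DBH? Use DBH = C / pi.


DBH = C / pi = 184.5 / 3.141593 = 58.7282 ≈ 58.73 cm

58.73 cm


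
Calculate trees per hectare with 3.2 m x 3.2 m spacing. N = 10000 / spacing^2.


N = 10000 / 3.2^2 = 10000 / 10.24 = 976.563 ≈ 977 trees/ha

977 trees/ha


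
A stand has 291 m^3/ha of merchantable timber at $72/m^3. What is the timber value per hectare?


Value = 291 * 72 = $20952/ha

$20952/ha


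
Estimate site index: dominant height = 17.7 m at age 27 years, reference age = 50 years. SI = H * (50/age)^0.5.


50/27 = 1.85185
(1.85185)^0.5 = 1.36083
SI = 17.7 * 1.36083 = 24.0867 ≈ 24.1 m

24.1 m


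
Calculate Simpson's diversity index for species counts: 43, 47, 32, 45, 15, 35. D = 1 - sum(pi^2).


Total N = 43 + 47 + 32 + 45 + 15 + 35 = 217
Per-species terms:
  p = 43/217 = 0.198157; p^2 = 0.198157^2 = 0.039266
  p = 47/217 = 0.216590; p^2 = 0.216590^2 = 0.046911
  p = 32/217 = 0.147465; p^2 = 0.147465^2 = 0.021746
  p = 45/217 = 0.207373; p^2 = 0.207373^2 = 0.043004
  p = 15/217 = 0.069124; p^2 = 0.069124^2 = 0.004778
  p = 35/217 = 0.161290; p^2 = 0.161290^2 = 0.026014
sum(p^2) = 0.039266 + 0.046911 + 0.021746 + 0.043004 + 0.004778 + 0.026014 = 0.181719
D = 1 - 0.181719 = 0.818281 ≈ 0.8183

0.8183


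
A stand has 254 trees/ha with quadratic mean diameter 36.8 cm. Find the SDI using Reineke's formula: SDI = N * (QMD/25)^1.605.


QMD/25 = 36.8/25 = 1.472
(1.472)^1.605 = exp(1.605 * ln(1.472)) = exp(1.605 * 0.386622) = exp(0.620528) = 1.85991
SDI = 254 * 1.85991 = 472.417 ≈ 472

472


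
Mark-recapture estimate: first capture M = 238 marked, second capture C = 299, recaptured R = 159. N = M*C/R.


N = M * C / R = 238 * 299 / 159 = 71162 / 159 = 447.56 ≈ 448

448 individuals


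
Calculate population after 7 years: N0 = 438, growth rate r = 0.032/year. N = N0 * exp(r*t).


r*t = 0.032 * 7 = 0.224
exp(0.224) = 1.25107
N = 438 * 1.25107 = 547.969 ≈ 548

548


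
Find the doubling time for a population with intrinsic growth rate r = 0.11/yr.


td = ln(2) / 0.11 = 0.693147 / 0.11 = 6.30134 ≈ 6.3 years

6.3 years


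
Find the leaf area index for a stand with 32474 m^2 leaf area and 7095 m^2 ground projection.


LAI = 32474 / 7095 = 4.5770 ≈ 4.58

4.58


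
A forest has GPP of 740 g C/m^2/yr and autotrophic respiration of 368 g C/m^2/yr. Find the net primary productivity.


NPP = GPP - Ra = 740 - 368 = 372 g C/m^2/yr

372 g C/m^2/yr


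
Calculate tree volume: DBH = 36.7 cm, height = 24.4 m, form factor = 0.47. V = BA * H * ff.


(D/200)^2 = (36.7/200)^2 = 0.1835^2 = 0.03367225
BA = 3.141593 * 0.03367225 = 0.105785 m^2
V = 0.105785 * 24.4 * 0.47 = 1.21314 ≈ 1.213 m^3

1.213 m^3


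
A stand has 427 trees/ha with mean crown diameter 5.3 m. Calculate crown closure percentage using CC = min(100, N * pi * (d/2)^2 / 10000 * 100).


(d/2)^2 = (5.3/2)^2 = 2.65^2 = 7.0225
Crown area = 3.141593 * 7.0225 = 22.0618 m^2
N * area / 10000 * 100 = 427 * 22.0618 / 10000 * 100 = 94.2039
CC = min(100, 94.2039) = 94.2039 ≈ 94.2%

94.2%


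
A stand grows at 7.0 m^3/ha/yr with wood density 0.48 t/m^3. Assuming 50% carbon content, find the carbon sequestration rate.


C = 7.0 * 0.48 * 0.5 = 1.68 t C/ha/yr

1.68 t C/ha/yr


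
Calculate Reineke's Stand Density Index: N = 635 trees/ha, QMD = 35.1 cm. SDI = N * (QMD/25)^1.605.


QMD/25 = 35.1/25 = 1.404
(1.404)^1.605 = exp(1.605 * ln(1.404)) = exp(1.605 * 0.339325) = exp(0.544617) = 1.72395
SDI = 635 * 1.72395 = 1094.71 ≈ 1095

1095


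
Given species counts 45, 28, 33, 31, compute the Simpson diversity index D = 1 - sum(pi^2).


Total N = 45 + 28 + 33 + 31 = 137
Per-species terms:
  p = 45/137 = 0.328467; p^2 = 0.328467^2 = 0.107891
  p = 28/137 = 0.204380; p^2 = 0.204380^2 = 0.041771
  p = 33/137 = 0.240876; p^2 = 0.240876^2 = 0.058021
  p = 31/137 = 0.226277; p^2 = 0.226277^2 = 0.051201
sum(p^2) = 0.107891 + 0.041771 + 0.058021 + 0.051201 = 0.258884
D = 1 - 0.258884 = 0.741116 ≈ 0.7411

0.7411


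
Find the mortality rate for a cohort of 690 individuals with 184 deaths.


Mortality rate = 184 / 690 = 0.266667 ≈ 0.2667

0.2667


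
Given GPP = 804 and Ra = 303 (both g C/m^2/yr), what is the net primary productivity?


NPP = GPP - Ra = 804 - 303 = 501 g C/m^2/yr

501 g C/m^2/yr


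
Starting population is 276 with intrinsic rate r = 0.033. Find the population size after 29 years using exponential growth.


r*t = 0.033 * 29 = 0.957
exp(0.957) = 2.60387
N = 276 * 2.60387 = 718.668 ≈ 719

719


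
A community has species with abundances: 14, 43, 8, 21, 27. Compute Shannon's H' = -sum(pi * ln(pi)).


Total N = 14 + 43 + 8 + 21 + 27 = 113
Per-species terms:
  p = 14/113 = 0.123894; ln(p) = -2.088329; p*ln(p) = 0.123894 * (-2.088329) = -0.258731
  p = 43/113 = 0.380531; ln(p) = -0.966188; p*ln(p) = 0.380531 * (-0.966188) = -0.367664
  p = 8/113 = 0.070796; ln(p) = -2.647953; p*ln(p) = 0.070796 * (-2.647953) = -0.187464
  p = 21/113 = 0.185841; ln(p) = -1.682864; p*ln(p) = 0.185841 * (-1.682864) = -0.312745
  p = 27/113 = 0.238938; ln(p) = -1.431551; p*ln(p) = 0.238938 * (-1.431551) = -0.342052
sum(p*ln(p)) = (-0.258731) + (-0.367664) + (-0.187464) + (-0.312745) + (-0.342052) = -1.468656
H' = -(-1.468656) = 1.468656 ≈ 1.4687

1.4687


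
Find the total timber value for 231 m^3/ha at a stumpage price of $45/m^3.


Value = 231 * 45 = $10395/ha

$10395/ha


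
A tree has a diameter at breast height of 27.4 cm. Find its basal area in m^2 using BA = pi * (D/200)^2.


D/200 = 27.4/200 = 0.137 m
(D/200)^2 = 0.137^2 = 0.018769
BA = 3.141593 * 0.018769 = 0.0589646 ≈ 0.0590 m^2

0.0590 m^2


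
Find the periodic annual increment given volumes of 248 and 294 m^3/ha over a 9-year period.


PAI = (V2 - V1) / period = (294 - 248) / 9 = 46 / 9 = 5.1111 ≈ 5.11 m^3/ha/yr

5.11 m^3/ha/yr


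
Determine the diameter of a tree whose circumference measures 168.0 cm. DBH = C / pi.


DBH = C / pi = 168.0 / 3.141593 = 53.4761 ≈ 53.48 cm

53.48 cm


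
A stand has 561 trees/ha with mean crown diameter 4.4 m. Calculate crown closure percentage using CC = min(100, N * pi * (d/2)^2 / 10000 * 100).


(d/2)^2 = (4.4/2)^2 = 2.2^2 = 4.84
Crown area = 3.141593 * 4.84 = 15.2053 m^2
N * area / 10000 * 100 = 561 * 15.2053 / 10000 * 100 = 85.3017
CC = min(100, 85.3017) = 85.3017 ≈ 85.3%

85.3%


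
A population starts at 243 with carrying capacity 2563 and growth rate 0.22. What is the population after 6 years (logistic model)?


(K - N0)/N0 = (2563 - 243)/243 = 2320/243 = 9.54733
r*t = 0.22 * 6 = 1.32; exp(-1.32) = 0.267135
9.54733 * 0.267135 = 2.55043
1 + 2.55043 = 3.55043
N = 2563 / 3.55043 = 721.884 ≈ 722

722


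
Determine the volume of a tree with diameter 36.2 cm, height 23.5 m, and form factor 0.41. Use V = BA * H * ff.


(D/200)^2 = (36.2/200)^2 = 0.181^2 = 0.032761
BA = 3.141593 * 0.032761 = 0.102922 m^2
V = 0.102922 * 23.5 * 0.41 = 0.991653 ≈ 0.992 m^3

0.992 m^3


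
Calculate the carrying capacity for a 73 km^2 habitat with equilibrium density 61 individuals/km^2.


K = 61 * 73 = 4453 individuals

4453 individuals


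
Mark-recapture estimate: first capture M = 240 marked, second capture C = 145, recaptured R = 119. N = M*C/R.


N = M * C / R = 240 * 145 / 119 = 34800 / 119 = 292.44 ≈ 292

292 individuals


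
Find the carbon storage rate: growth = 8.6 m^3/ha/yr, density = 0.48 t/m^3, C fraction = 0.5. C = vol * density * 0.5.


C = 8.6 * 0.48 * 0.5 = 2.064 ≈ 2.06 t C/ha/yr

2.06 t C/ha/yr


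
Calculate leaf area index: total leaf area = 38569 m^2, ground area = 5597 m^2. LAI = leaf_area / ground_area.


LAI = 38569 / 5597 = 6.8910 ≈ 6.89

6.89


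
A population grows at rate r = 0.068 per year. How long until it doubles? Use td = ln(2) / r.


td = ln(2) / 0.068 = 0.693147 / 0.068 = 10.1933 ≈ 10.2 years

10.2 years


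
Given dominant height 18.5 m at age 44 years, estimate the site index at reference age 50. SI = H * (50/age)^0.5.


50/44 = 1.13636
(1.13636)^0.5 = 1.06600
SI = 18.5 * 1.06600 = 19.7210 ≈ 19.7 m

19.7 m


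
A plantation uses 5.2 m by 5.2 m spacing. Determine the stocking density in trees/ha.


N = 10000 / 5.2^2 = 10000 / 27.04 = 369.822 ≈ 370 trees/ha

370 trees/ha


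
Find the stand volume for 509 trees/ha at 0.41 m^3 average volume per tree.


V_stand = 509 * 0.41 = 208.69 ≈ 208.7 m^3/ha

208.7 m^3/ha


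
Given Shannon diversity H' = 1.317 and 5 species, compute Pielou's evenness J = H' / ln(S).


ln(5) = 1.60944
J = H' / ln(S) = 1.317 / 1.60944 = 0.818297 ≈ 0.8183

0.8183


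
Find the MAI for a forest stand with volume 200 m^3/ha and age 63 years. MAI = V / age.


MAI = 200 / 63 = 3.1746 ≈ 3.17 m^3/ha/yr

3.17 m^3/ha/yr


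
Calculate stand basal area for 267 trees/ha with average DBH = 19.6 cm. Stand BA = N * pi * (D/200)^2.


(D/200)^2 = (19.6/200)^2 = 0.098^2 = 0.009604
Individual BA = 3.141593 * 0.009604 = 0.0301719 m^2
Stand BA = 267 * 0.0301719 = 8.05590 ≈ 8.06 m^2/ha

8.06 m^2/ha


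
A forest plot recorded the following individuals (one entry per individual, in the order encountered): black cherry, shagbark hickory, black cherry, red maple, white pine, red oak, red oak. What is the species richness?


Total individuals logged = 7
Distinct species (count of individuals): black cherry (2), shagbark hickory (1), red maple (1), white pine (1), red oak (2)
Species richness = number of distinct species = 5

5


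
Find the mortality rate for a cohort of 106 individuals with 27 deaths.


Mortality rate = 27 / 106 = 0.254717 ≈ 0.2547

0.2547


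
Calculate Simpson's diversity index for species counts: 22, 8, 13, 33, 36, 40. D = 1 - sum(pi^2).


Total N = 22 + 8 + 13 + 33 + 36 + 40 = 152
Per-species terms:
  p = 22/152 = 0.144737; p^2 = 0.144737^2 = 0.020949
  p = 8/152 = 0.052632; p^2 = 0.052632^2 = 0.002770
  p = 13/152 = 0.085526; p^2 = 0.085526^2 = 0.007315
  p = 33/152 = 0.217105; p^2 = 0.217105^2 = 0.047135
  p = 36/152 = 0.236842; p^2 = 0.236842^2 = 0.056094
  p = 40/152 = 0.263158; p^2 = 0.263158^2 = 0.069252
sum(p^2) = 0.020949 + 0.002770 + 0.007315 + 0.047135 + 0.056094 + 0.069252 = 0.203515
D = 1 - 0.203515 = 0.796485 ≈ 0.7965

0.7965


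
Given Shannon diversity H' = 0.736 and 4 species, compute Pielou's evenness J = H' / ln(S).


ln(4) = 1.38629
J = H' / ln(S) = 0.736 / 1.38629 = 0.530913 ≈ 0.5309

0.5309


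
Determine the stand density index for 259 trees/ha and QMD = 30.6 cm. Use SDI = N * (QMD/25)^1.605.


QMD/25 = 30.6/25 = 1.224
(1.224)^1.605 = exp(1.605 * ln(1.224)) = exp(1.605 * 0.202124) = exp(0.324409) = 1.38321
SDI = 259 * 1.38321 = 358.251 ≈ 358

358


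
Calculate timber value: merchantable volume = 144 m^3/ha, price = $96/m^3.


Value = 144 * 96 = $13824/ha

$13824/ha


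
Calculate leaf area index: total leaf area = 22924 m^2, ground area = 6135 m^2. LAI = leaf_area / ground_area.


LAI = 22924 / 6135 = 3.7366 ≈ 3.74

3.74


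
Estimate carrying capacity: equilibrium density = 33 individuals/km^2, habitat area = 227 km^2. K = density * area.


K = 33 * 227 = 7491 individuals

7491 individuals


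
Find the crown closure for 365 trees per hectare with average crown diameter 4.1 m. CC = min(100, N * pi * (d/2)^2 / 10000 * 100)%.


(d/2)^2 = (4.1/2)^2 = 2.05^2 = 4.2025
Crown area = 3.141593 * 4.2025 = 13.2025 m^2
N * area / 10000 * 100 = 365 * 13.2025 / 10000 * 100 = 48.1891
CC = min(100, 48.1891) = 48.1891 ≈ 48.2%

48.2%


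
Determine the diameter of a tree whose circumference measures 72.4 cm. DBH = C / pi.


DBH = C / pi = 72.4 / 3.141593 = 23.0456 ≈ 23.05 cm

23.05 cm


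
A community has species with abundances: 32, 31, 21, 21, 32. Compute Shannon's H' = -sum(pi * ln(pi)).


Total N = 32 + 31 + 21 + 21 + 32 = 137
Per-species terms:
  p = 32/137 = 0.233577; ln(p) = -1.454243; p*ln(p) = 0.233577 * (-1.454243) = -0.339678
  p = 31/137 = 0.226277; ln(p) = -1.485995; p*ln(p) = 0.226277 * (-1.485995) = -0.336246
  p = 21/137 = 0.153285; ln(p) = -1.875456; p*ln(p) = 0.153285 * (-1.875456) = -0.287479
  p = 21/137 = 0.153285; ln(p) = -1.875456; p*ln(p) = 0.153285 * (-1.875456) = -0.287479
  p = 32/137 = 0.233577; ln(p) = -1.454243; p*ln(p) = 0.233577 * (-1.454243) = -0.339678
sum(p*ln(p)) = (-0.339678) + (-0.336246) + (-0.287479) + (-0.287479) + (-0.339678) = -1.590560
H' = -(-1.590560) = 1.590560 ≈ 1.5906

1.5906


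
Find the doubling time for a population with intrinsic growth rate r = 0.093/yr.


td = ln(2) / 0.093 = 0.693147 / 0.093 = 7.45319 ≈ 7.5 years

7.5 years


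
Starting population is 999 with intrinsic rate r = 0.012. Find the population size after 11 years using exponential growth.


r*t = 0.012 * 11 = 0.132
exp(0.132) = 1.14111
N = 999 * 1.14111 = 1139.97 ≈ 1140

1140


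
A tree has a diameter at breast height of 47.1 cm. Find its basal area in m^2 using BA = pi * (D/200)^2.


D/200 = 47.1/200 = 0.2355 m
(D/200)^2 = 0.2355^2 = 0.05546025
BA = 3.141593 * 0.05546025 = 0.174234 ≈ 0.1742 m^2

0.1742 m^2


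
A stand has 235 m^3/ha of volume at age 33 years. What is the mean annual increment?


MAI = 235 / 33 = 7.1212 ≈ 7.12 m^3/ha/yr

7.12 m^3/ha/yr


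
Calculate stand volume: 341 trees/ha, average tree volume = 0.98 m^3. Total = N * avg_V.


V_stand = 341 * 0.98 = 334.18 ≈ 334.2 m^3/ha

334.2 m^3/ha


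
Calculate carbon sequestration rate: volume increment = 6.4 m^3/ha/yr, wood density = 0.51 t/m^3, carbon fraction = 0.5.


C = 6.4 * 0.51 * 0.5 = 1.632 ≈ 1.63 t C/ha/yr

1.63 t C/ha/yr


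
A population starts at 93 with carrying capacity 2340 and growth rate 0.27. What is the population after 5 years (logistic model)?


(K - N0)/N0 = (2340 - 93)/93 = 2247/93 = 24.1613
r*t = 0.27 * 5 = 1.35; exp(-1.35) = 0.259240
24.1613 * 0.259240 = 6.26358
1 + 6.26358 = 7.26358
N = 2340 / 7.26358 = 322.155 ≈ 322

322


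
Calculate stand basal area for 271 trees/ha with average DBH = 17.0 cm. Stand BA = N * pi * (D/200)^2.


(D/200)^2 = (17.0/200)^2 = 0.085^2 = 0.007225
Individual BA = 3.141593 * 0.007225 = 0.0226980 m^2
Stand BA = 271 * 0.0226980 = 6.15116 ≈ 6.15 m^2/ha

6.15 m^2/ha


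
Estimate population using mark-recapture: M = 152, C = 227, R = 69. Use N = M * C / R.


N = M * C / R = 152 * 227 / 69 = 34504 / 69 = 500.06 ≈ 500

500 individuals


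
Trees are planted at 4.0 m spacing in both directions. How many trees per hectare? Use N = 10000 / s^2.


N = 10000 / 4.0^2 = 10000 / 16 = 625.000 ≈ 625 trees/ha

625 trees/ha


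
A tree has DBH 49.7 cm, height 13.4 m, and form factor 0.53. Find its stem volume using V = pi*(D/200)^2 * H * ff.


(D/200)^2 = (49.7/200)^2 = 0.2485^2 = 0.06175225
BA = 3.141593 * 0.06175225 = 0.194000 m^2
V = 0.194000 * 13.4 * 0.53 = 1.37779 ≈ 1.378 m^3

1.378 m^3


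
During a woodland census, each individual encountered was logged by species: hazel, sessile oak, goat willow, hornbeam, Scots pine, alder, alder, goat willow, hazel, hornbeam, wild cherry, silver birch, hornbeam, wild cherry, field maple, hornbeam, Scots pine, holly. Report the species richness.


Total individuals logged = 18
Distinct species (count of individuals): hazel (2), sessile oak (1), goat willow (2), hornbeam (4), Scots pine (2), alder (2), wild cherry (2), silver birch (1), field maple (1), holly (1)
Species richness = number of distinct species = 10

10


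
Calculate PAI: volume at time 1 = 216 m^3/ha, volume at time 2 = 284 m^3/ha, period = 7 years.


PAI = (V2 - V1) / period = (284 - 216) / 7 = 68 / 7 = 9.7143 ≈ 9.71 m^3/ha/yr

9.71 m^3/ha/yr


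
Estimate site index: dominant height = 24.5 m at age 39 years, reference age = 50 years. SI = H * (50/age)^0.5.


50/39 = 1.28205
(1.28205)^0.5 = 1.13228
SI = 24.5 * 1.13228 = 27.7409 ≈ 27.7 m

27.7 m


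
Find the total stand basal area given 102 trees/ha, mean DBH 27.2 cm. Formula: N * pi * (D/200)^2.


(D/200)^2 = (27.2/200)^2 = 0.136^2 = 0.018496
Individual BA = 3.141593 * 0.018496 = 0.0581069 m^2
Stand BA = 102 * 0.0581069 = 5.92690 ≈ 5.93 m^2/ha

5.93 m^2/ha


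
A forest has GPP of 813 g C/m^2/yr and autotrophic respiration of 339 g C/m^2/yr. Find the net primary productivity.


NPP = GPP - Ra = 813 - 339 = 474 g C/m^2/yr

474 g C/m^2/yr


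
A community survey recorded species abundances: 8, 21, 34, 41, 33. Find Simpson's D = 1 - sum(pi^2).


Total N = 8 + 21 + 34 + 41 + 33 = 137
Per-species terms:
  p = 8/137 = 0.058394; p^2 = 0.058394^2 = 0.003410
  p = 21/137 = 0.153285; p^2 = 0.153285^2 = 0.023496
  p = 34/137 = 0.248175; p^2 = 0.248175^2 = 0.061591
  p = 41/137 = 0.299270; p^2 = 0.299270^2 = 0.089563
  p = 33/137 = 0.240876; p^2 = 0.240876^2 = 0.058021
sum(p^2) = 0.003410 + 0.023496 + 0.061591 + 0.089563 + 0.058021 = 0.236081
D = 1 - 0.236081 = 0.763919 ≈ 0.7639

0.7639


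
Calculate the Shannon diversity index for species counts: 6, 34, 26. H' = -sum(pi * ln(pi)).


Total N = 6 + 34 + 26 = 66
Per-species terms:
  p = 6/66 = 0.090909; ln(p) = -2.397896; p*ln(p) = 0.090909 * (-2.397896) = -0.217990
  p = 34/66 = 0.515152; ln(p) = -0.663293; p*ln(p) = 0.515152 * (-0.663293) = -0.341697
  p = 26/66 = 0.393939; ln(p) = -0.931559; p*ln(p) = 0.393939 * (-0.931559) = -0.366977
sum(p*ln(p)) = (-0.217990) + (-0.341697) + (-0.366977) = -0.926664
H' = -(-0.926664) = 0.926664 ≈ 0.9267

0.9267


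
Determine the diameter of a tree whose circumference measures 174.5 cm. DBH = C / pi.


DBH = C / pi = 174.5 / 3.141593 = 55.5451 ≈ 55.55 cm

55.55 cm


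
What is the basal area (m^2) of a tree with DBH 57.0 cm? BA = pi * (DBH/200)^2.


D/200 = 57.0/200 = 0.285 m
(D/200)^2 = 0.285^2 = 0.081225
BA = 3.141593 * 0.081225 = 0.255176 ≈ 0.2552 m^2

0.2552 m^2


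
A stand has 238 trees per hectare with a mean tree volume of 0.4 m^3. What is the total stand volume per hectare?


V_stand = 238 * 0.4 = 95.2 m^3/ha

95.2 m^3/ha


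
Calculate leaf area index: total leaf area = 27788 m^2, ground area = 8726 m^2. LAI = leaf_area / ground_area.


LAI = 27788 / 8726 = 3.1845 ≈ 3.18

3.18


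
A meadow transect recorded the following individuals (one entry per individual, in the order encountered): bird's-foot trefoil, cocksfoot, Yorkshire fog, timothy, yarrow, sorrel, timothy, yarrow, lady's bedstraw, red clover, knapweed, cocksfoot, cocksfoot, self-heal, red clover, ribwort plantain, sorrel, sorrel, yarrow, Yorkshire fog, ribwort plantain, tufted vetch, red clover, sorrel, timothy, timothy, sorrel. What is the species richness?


Total individuals logged = 27
Distinct species (count of individuals): bird's-foot trefoil (1), cocksfoot (3), Yorkshire fog (2), timothy (4), yarrow (3), sorrel (5), lady's bedstraw (1), red clover (3), knapweed (1), self-heal (1), ribwort plantain (2), tufted vetch (1)
Species richness = number of distinct species = 12

12


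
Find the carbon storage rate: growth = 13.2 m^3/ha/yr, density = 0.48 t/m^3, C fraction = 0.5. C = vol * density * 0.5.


C = 13.2 * 0.48 * 0.5 = 3.168 ≈ 3.17 t C/ha/yr

3.17 t C/ha/yr


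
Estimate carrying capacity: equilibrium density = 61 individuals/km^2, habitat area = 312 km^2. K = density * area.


K = 61 * 312 = 19032 individuals

19032 individuals


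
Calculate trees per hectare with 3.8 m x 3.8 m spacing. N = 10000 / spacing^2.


N = 10000 / 3.8^2 = 10000 / 14.44 = 692.521 ≈ 693 trees/ha

693 trees/ha


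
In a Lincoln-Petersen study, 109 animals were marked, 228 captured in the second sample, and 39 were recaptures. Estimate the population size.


N = M * C / R = 109 * 228 / 39 = 24852 / 39 = 637.23 ≈ 637

637 individuals


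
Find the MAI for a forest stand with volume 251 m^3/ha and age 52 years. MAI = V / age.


MAI = 251 / 52 = 4.8269 ≈ 4.83 m^3/ha/yr

4.83 m^3/ha/yr


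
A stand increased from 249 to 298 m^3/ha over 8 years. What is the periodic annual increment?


PAI = (V2 - V1) / period = (298 - 249) / 8 = 49 / 8 = 6.1250 ≈ 6.13 m^3/ha/yr

6.13 m^3/ha/yr


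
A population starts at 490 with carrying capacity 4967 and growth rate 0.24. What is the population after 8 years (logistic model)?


(K - N0)/N0 = (4967 - 490)/490 = 4477/490 = 9.13673
r*t = 0.24 * 8 = 1.92; exp(-1.92) = 0.146607
9.13673 * 0.146607 = 1.33951
1 + 1.33951 = 2.33951
N = 4967 / 2.33951 = 2123.09 ≈ 2123

2123


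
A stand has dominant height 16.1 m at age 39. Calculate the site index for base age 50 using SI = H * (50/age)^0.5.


50/39 = 1.28205
(1.28205)^0.5 = 1.13228
SI = 16.1 * 1.13228 = 18.2297 ≈ 18.2 m

18.2 m


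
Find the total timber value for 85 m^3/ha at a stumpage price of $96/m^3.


Value = 85 * 96 = $8160/ha

$8160/ha


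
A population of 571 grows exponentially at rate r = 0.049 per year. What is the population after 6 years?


r*t = 0.049 * 6 = 0.294
exp(0.294) = 1.34178
N = 571 * 1.34178 = 766.156 ≈ 766

766


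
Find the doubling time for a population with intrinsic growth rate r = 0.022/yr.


td = ln(2) / 0.022 = 0.693147 / 0.022 = 31.5067 ≈ 31.5 years

31.5 years


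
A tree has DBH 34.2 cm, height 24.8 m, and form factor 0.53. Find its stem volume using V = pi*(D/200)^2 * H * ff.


(D/200)^2 = (34.2/200)^2 = 0.171^2 = 0.029241
BA = 3.141593 * 0.029241 = 0.0918633 m^2
V = 0.0918633 * 24.8 * 0.53 = 1.20745 ≈ 1.207 m^3

1.207 m^3


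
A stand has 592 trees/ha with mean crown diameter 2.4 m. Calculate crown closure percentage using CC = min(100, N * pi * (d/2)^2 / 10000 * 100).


(d/2)^2 = (2.4/2)^2 = 1.2^2 = 1.44
Crown area = 3.141593 * 1.44 = 4.52389 m^2
N * area / 10000 * 100 = 592 * 4.52389 / 10000 * 100 = 26.7814
CC = min(100, 26.7814) = 26.7814 ≈ 26.8%

26.8%


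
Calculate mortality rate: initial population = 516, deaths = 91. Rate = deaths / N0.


Mortality rate = 91 / 516 = 0.176357 ≈ 0.1764

0.1764


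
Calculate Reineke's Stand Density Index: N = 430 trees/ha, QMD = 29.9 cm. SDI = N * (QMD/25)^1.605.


QMD/25 = 29.9/25 = 1.196
(1.196)^1.605 = exp(1.605 * ln(1.196)) = exp(1.605 * 0.178983) = exp(0.287268) = 1.33278
SDI = 430 * 1.33278 = 573.095 ≈ 573

573


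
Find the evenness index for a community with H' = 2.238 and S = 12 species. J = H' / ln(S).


ln(12) = 2.48491
J = H' / ln(S) = 2.238 / 2.48491 = 0.900636 ≈ 0.9006

0.9006


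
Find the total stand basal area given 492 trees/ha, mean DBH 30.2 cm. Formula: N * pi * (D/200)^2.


(D/200)^2 = (30.2/200)^2 = 0.151^2 = 0.022801
Individual BA = 3.141593 * 0.022801 = 0.0716315 m^2
Stand BA = 492 * 0.0716315 = 35.2427 ≈ 35.24 m^2/ha

35.24 m^2/ha


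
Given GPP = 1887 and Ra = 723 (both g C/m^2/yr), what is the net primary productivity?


NPP = GPP - Ra = 1887 - 723 = 1164 g C/m^2/yr

1164 g C/m^2/yr


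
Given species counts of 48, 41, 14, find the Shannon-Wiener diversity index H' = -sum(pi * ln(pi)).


Total N = 48 + 41 + 14 = 103
Per-species terms:
  p = 48/103 = 0.466019; ln(p) = -0.763529; p*ln(p) = 0.466019 * (-0.763529) = -0.355819
  p = 41/103 = 0.398058; ln(p) = -0.921158; p*ln(p) = 0.398058 * (-0.921158) = -0.366674
  p = 14/103 = 0.135922; ln(p) = -1.995674; p*ln(p) = 0.135922 * (-1.995674) = -0.271256
sum(p*ln(p)) = (-0.355819) + (-0.366674) + (-0.271256) = -0.993749
H' = -(-0.993749) = 0.993749 ≈ 0.9937

0.9937


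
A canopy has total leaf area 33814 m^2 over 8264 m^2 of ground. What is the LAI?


LAI = 33814 / 8264 = 4.0917 ≈ 4.09

4.09


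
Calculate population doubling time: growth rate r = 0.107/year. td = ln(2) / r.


td = ln(2) / 0.107 = 0.693147 / 0.107 = 6.47801 ≈ 6.5 years

6.5 years


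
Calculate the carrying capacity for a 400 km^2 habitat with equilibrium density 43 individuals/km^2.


K = 43 * 400 = 17200 individuals

17200 individuals


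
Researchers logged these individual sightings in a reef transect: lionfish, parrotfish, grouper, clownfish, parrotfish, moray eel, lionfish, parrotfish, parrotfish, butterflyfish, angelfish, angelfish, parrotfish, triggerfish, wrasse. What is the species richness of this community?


Total individuals logged = 15
Distinct species (count of individuals): lionfish (2), parrotfish (5), grouper (1), clownfish (1), moray eel (1), butterflyfish (1), angelfish (2), triggerfish (1), wrasse (1)
Species richness = number of distinct species = 9

9


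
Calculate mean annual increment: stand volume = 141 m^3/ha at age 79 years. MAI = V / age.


MAI = 141 / 79 = 1.7848 ≈ 1.78 m^3/ha/yr

1.78 m^3/ha/yr


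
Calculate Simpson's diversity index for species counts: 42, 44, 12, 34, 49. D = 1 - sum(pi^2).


Total N = 42 + 44 + 12 + 34 + 49 = 181
Per-species terms:
  p = 42/181 = 0.232044; p^2 = 0.232044^2 = 0.053844
  p = 44/181 = 0.243094; p^2 = 0.243094^2 = 0.059095
  p = 12/181 = 0.066298; p^2 = 0.066298^2 = 0.004395
  p = 34/181 = 0.187845; p^2 = 0.187845^2 = 0.035286
  p = 49/181 = 0.270718; p^2 = 0.270718^2 = 0.073288
sum(p^2) = 0.053844 + 0.059095 + 0.004395 + 0.035286 + 0.073288 = 0.225908
D = 1 - 0.225908 = 0.774092 ≈ 0.7741

0.7741


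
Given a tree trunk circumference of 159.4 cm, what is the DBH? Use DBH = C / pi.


DBH = C / pi = 159.4 / 3.141593 = 50.7386 ≈ 50.74 cm

50.74 cm


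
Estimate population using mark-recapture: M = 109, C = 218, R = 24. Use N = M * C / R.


N = M * C / R = 109 * 218 / 24 = 23762 / 24 = 990.08 ≈ 990

990 individuals


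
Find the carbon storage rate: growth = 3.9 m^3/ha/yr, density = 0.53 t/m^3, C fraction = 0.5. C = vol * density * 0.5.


C = 3.9 * 0.53 * 0.5 = 1.0335 ≈ 1.03 t C/ha/yr

1.03 t C/ha/yr
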